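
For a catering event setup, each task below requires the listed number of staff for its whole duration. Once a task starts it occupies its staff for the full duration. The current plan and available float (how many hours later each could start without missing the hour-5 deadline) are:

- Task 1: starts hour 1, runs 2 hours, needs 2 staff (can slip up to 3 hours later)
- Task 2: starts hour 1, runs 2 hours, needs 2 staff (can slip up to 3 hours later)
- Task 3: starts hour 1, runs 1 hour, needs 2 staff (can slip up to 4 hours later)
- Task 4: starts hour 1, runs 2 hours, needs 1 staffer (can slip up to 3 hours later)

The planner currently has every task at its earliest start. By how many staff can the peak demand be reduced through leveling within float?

4

Early-start peak: h1:7  h2:5  h3:0  h4:0  h5:0 ⇒ 7.
Leveled (Task 1@1, Task 2@3, Task 3@5, Task 4@1): h1:3  h2:3  h3:2  h4:2  h5:2 ⇒ 3.
Reduction 7 − 3 = 4.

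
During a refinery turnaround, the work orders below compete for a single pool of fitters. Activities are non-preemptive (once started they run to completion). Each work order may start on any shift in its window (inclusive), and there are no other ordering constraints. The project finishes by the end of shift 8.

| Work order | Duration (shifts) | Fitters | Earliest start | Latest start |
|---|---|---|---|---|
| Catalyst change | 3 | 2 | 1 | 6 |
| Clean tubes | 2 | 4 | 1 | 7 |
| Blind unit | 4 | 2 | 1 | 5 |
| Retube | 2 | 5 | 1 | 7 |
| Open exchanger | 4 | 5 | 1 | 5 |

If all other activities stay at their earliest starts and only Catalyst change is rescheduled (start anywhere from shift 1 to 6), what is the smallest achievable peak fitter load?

16

Catalyst change@1: s1:18  s2:18  s3:9  s4:7  s5:0  s6:0  s7:0  s8:0 → peak 18
Catalyst change@2: s1:16  s2:18  s3:9  s4:9  s5:0  s6:0  s7:0  s8:0 → peak 18
Catalyst change@3: s1:16  s2:16  s3:9  s4:9  s5:2  s6:0  s7:0  s8:0 → peak 16
Catalyst change@4: s1:16  s2:16  s3:7  s4:9  s5:2  s6:2  s7:0  s8:0 → peak 16
Catalyst change@5: s1:16  s2:16  s3:7  s4:7  s5:2  s6:2  s7:2  s8:0 → peak 16
Catalyst change@6: s1:16  s2:16  s3:7  s4:7  s5:0  s6:2  s7:2  s8:2 → peak 16
Best is Catalyst change@3, peak 16.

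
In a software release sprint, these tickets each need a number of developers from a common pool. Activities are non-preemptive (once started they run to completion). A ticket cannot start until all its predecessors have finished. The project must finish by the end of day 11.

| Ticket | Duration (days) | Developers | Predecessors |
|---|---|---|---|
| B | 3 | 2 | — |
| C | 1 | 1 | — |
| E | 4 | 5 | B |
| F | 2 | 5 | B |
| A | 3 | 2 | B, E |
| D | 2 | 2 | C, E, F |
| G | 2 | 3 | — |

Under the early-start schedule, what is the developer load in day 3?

2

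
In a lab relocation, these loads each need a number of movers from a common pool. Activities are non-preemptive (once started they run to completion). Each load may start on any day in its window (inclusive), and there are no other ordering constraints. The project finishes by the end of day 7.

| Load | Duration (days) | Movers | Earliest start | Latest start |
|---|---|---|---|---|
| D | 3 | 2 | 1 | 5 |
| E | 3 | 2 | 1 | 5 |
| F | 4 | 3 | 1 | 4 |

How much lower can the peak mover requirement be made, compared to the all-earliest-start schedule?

3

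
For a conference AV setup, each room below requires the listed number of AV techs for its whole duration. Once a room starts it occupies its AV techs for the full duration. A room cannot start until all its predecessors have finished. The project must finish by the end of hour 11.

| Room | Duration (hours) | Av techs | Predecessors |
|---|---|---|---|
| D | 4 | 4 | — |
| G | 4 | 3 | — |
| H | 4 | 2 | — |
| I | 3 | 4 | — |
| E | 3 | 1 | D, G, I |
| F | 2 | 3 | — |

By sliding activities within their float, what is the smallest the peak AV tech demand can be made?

Early-start (D@1, G@1, H@1, I@1, E@5, F@1) gives peak 16: h1:16  h2:16  h3:13  h4:9  h5:1  h6:1  h7:1  h8:0  h9:0  h10:0  h11:0.
Shift H→5, I→5, E→8, F→8.
Schedule D@1, G@1, H@5, I@5, E@8, F@8: h1:7  h2:7  h3:7  h4:7  h5:6  h6:6  h7:6  h8:6  h9:4  h10:1  h11:0 — peak 7.

7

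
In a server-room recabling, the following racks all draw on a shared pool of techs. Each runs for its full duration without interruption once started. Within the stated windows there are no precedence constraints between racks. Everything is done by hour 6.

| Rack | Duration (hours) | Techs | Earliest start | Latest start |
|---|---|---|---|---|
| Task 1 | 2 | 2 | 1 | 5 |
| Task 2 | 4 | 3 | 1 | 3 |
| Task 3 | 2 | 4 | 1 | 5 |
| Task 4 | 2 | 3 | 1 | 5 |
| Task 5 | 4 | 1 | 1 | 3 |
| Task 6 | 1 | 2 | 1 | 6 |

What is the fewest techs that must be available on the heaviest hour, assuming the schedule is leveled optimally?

7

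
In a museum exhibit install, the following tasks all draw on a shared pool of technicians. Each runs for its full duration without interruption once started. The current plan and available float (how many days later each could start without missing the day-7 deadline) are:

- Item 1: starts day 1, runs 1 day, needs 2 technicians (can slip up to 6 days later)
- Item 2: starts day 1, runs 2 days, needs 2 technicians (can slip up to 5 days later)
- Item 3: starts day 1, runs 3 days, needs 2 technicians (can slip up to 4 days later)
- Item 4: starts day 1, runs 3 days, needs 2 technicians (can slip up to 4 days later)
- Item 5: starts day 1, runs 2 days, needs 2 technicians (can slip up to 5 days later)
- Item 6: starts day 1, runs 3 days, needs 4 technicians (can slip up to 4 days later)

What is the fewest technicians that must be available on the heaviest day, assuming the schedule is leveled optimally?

Early-start (Item 1@1, Item 2@1, Item 3@1, Item 4@1, Item 5@1, Item 6@1) gives peak 14: d1:14  d2:12  d3:8  d4:0  d5:0  d6:0  d7:0.
Shift Item 4→2, Item 5→3, Item 6→5.
Schedule Item 1@1, Item 2@1, Item 3@1, Item 4@2, Item 5@3, Item 6@5: d1:6  d2:6  d3:6  d4:4  d5:4  d6:4  d7:4 — peak 6.

6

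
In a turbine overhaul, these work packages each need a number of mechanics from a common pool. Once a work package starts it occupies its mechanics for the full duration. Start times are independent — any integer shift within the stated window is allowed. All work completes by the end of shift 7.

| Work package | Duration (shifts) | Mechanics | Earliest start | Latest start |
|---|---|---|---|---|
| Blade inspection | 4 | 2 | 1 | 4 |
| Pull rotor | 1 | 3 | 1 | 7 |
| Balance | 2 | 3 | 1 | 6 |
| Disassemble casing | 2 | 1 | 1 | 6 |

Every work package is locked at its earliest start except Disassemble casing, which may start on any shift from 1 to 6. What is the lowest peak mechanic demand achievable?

8

Disassemble casing@1: s1:9  s2:6  s3:2  s4:2  s5:0  s6:0  s7:0 → peak 9
Disassemble casing@2: s1:8  s2:6  s3:3  s4:2  s5:0  s6:0  s7:0 → peak 8
Disassemble casing@3: s1:8  s2:5  s3:3  s4:3  s5:0  s6:0  s7:0 → peak 8
Disassemble casing@4: s1:8  s2:5  s3:2  s4:3  s5:1  s6:0  s7:0 → peak 8
Disassemble casing@5: s1:8  s2:5  s3:2  s4:2  s5:1  s6:1  s7:0 → peak 8
Disassemble casing@6: s1:8  s2:5  s3:2  s4:2  s5:0  s6:1  s7:1 → peak 8
Best is Disassemble casing@2, peak 8.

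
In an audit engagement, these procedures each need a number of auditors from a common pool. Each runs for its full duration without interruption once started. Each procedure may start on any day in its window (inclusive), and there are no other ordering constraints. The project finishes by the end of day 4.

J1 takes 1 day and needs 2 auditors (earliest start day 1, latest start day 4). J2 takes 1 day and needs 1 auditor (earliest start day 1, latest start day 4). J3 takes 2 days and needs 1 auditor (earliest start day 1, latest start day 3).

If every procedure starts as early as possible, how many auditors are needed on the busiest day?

4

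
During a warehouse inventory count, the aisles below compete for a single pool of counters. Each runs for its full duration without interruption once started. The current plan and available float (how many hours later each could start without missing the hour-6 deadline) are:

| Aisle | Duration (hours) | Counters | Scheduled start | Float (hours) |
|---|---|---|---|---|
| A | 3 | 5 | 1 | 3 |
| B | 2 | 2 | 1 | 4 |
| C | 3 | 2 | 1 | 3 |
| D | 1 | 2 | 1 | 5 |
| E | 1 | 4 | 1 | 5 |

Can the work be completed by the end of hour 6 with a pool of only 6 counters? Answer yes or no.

yes

Schedule A@1, B@4, C@4, D@4, E@6: h1:5  h2:5  h3:5  h4:6  h5:4  h6:6 — peak 6 ≤ 6.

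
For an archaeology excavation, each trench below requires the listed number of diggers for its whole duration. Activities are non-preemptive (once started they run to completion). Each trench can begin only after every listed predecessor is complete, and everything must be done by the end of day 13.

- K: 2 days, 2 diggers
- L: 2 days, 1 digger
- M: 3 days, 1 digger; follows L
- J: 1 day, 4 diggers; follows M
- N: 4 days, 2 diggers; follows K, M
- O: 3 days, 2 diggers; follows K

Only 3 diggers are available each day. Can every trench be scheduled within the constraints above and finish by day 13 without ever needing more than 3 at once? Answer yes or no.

The minimum achievable peak is 4; 3 < 4, so no feasible schedule stays within the cap.

no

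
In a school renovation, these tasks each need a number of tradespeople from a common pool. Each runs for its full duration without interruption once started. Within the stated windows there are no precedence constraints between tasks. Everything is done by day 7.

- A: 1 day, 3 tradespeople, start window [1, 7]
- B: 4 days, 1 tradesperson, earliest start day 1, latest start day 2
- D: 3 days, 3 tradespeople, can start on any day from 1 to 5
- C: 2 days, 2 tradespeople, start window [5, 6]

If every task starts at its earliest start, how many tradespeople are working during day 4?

At early start, day 4 has: B.
Demand: 1 = 1.

1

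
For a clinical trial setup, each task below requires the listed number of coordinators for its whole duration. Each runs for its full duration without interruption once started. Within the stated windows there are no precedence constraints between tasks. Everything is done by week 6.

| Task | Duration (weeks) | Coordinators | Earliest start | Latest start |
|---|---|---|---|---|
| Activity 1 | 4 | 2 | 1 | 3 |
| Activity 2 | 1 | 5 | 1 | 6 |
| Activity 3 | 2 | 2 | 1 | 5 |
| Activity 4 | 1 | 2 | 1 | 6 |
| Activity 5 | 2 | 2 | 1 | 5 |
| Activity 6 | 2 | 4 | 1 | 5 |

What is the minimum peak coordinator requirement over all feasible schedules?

Early-start (Activity 1@1, Activity 2@1, Activity 3@1, Activity 4@1, Activity 5@1, Activity 6@1) gives peak 17: w1:17  w2:10  w3:2  w4:2  w5:0  w6:0.
Shift Activity 2→5, Activity 4→6, Activity 6→3.
Schedule Activity 1@1, Activity 2@5, Activity 3@1, Activity 4@6, Activity 5@1, Activity 6@3: w1:6  w2:6  w3:6  w4:6  w5:5  w6:2 — peak 6.
Total coordinator-weeks = 31 over 6 weeks ⇒ peak ≥ ⌈31/6⌉ = 6, so 6 is optimal.

6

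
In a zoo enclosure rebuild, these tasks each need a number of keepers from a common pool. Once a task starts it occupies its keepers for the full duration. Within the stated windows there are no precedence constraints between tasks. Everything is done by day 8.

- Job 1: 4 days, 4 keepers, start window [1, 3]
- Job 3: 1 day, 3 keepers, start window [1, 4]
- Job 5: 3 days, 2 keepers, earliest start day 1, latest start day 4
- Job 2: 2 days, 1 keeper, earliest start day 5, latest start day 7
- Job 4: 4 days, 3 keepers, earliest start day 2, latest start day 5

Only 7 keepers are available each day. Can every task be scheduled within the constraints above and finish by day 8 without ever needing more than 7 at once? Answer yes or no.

yes

Schedule Job 1@1, Job 3@1, Job 5@2, Job 2@5, Job 4@5: d1:7  d2:6  d3:6  d4:6  d5:4  d6:4  d7:3  d8:3 — peak 7 ≤ 7.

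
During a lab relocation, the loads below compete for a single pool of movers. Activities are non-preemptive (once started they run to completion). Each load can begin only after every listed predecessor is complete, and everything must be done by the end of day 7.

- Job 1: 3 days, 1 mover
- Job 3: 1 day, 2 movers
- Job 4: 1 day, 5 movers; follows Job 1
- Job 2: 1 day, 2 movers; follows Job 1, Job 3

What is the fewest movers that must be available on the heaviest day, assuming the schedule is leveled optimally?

Early-start (Job 1@1, Job 3@1, Job 4@4, Job 2@4) gives peak 7: d1:3  d2:1  d3:1  d4:7  d5:0  d6:0  d7:0.
Shift Job 2→5.
Schedule Job 1@1, Job 3@1, Job 4@4, Job 2@5: d1:3  d2:1  d3:1  d4:5  d5:2  d6:0  d7:0 — peak 5.

5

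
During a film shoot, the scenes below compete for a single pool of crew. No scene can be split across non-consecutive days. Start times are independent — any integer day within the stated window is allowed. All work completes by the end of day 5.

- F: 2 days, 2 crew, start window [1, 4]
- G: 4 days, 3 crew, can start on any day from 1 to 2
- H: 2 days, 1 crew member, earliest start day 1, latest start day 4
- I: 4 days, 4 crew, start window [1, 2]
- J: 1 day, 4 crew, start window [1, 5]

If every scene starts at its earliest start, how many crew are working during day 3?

7

At early start, day 3 has: G, I.
Demand: 3 + 4 = 7.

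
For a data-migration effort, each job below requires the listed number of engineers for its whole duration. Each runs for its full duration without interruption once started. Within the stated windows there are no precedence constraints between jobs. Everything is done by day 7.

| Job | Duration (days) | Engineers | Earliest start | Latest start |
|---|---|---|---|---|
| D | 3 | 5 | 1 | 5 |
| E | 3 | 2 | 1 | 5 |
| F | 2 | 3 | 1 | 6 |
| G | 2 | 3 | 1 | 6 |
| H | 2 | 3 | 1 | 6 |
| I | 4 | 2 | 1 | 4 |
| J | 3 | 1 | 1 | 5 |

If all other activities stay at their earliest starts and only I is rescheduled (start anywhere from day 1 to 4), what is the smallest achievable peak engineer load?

I@1: d1:19  d2:19  d3:10  d4:2  d5:0  d6:0  d7:0 → peak 19
I@2: d1:17  d2:19  d3:10  d4:2  d5:2  d6:0  d7:0 → peak 19
I@3: d1:17  d2:17  d3:10  d4:2  d5:2  d6:2  d7:0 → peak 17
I@4: d1:17  d2:17  d3:8  d4:2  d5:2  d6:2  d7:2 → peak 17
Best is I@3, peak 17.

17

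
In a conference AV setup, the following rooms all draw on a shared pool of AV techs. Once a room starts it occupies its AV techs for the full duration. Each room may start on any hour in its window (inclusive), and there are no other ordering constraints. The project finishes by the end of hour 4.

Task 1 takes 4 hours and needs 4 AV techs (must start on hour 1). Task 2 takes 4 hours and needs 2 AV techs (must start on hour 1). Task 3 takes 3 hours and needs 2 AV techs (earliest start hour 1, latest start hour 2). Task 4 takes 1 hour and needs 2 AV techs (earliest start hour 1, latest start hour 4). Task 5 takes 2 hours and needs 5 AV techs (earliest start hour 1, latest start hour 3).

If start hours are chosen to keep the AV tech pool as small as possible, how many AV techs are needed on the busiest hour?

13

Early-start (Task 1@1, Task 2@1, Task 3@1, Task 4@1, Task 5@1) gives peak 15: h1:15  h2:13  h3:8  h4:6.
Shift Task 5→2.
Schedule Task 1@1, Task 2@1, Task 3@1, Task 4@1, Task 5@2: h1:10  h2:13  h3:13  h4:6 — peak 13.
No arrangement of the 24 feasible schedules does better.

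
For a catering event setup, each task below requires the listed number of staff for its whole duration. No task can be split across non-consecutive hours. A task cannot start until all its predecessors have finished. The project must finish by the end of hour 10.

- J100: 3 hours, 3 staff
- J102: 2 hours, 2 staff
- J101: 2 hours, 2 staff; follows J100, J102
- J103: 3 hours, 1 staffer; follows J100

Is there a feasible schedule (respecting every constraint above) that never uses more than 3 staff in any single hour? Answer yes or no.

Schedule J100@1, J102@4, J101@6, J103@4: h1:3  h2:3  h3:3  h4:3  h5:3  h6:3  h7:2  h8:0  h9:0  h10:0 — peak 3 ≤ 3.

yes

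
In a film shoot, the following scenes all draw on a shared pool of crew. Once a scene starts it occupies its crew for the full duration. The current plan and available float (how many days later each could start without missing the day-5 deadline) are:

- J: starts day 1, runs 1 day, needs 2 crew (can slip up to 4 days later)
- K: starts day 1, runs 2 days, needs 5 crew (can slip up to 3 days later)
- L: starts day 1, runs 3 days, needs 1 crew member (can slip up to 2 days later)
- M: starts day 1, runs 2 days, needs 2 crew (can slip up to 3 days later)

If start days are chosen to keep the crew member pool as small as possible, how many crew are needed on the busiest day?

5

Early-start (J@1, K@1, L@1, M@1) gives peak 10: d1:10  d2:8  d3:1  d4:0  d5:0.
Shift K→4.
Schedule J@1, K@4, L@1, M@1: d1:5  d2:3  d3:1  d4:5  d5:5 — peak 5.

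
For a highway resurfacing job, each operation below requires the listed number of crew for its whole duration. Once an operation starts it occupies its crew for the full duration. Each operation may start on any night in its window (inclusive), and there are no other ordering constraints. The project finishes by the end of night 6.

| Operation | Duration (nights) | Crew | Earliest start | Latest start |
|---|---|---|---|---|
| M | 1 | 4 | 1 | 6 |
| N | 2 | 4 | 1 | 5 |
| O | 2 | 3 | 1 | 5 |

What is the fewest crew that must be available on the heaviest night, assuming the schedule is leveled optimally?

4

Early-start (M@1, N@1, O@1) gives peak 11: n1:11  n2:7  n3:0  n4:0  n5:0  n6:0.
Shift N→2, O→4.
Schedule M@1, N@2, O@4: n1:4  n2:4  n3:4  n4:3  n5:3  n6:0 — peak 4.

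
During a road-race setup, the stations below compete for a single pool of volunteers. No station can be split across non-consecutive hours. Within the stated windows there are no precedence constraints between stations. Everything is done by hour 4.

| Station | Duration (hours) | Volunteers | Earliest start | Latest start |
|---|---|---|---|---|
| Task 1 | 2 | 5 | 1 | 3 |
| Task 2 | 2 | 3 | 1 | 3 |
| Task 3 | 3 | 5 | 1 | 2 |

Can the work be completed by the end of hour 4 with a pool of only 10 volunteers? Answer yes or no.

Schedule Task 1@1, Task 2@3, Task 3@1: h1:10  h2:10  h3:8  h4:3 — peak 10 ≤ 10.

yes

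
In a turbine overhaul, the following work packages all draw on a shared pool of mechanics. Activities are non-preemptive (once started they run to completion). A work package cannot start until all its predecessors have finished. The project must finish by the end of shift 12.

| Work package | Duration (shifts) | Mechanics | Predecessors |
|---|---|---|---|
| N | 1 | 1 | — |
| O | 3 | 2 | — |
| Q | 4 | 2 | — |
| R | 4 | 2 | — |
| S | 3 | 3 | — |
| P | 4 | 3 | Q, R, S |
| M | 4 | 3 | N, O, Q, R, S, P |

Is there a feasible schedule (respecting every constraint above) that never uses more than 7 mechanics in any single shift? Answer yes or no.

yes

Schedule N@1, O@5, Q@1, R@1, S@2, P@5, M@9: s1:5  s2:7  s3:7  s4:7  s5:5  s6:5  s7:5  s8:3  s9:3  s10:3  s11:3  s12:3 — peak 7 ≤ 7.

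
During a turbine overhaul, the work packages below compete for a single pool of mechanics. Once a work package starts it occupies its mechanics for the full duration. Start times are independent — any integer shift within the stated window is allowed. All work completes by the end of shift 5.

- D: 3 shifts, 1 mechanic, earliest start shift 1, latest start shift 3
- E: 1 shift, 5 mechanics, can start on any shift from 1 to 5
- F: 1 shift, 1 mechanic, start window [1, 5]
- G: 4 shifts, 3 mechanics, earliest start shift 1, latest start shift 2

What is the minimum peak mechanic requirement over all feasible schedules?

5

Early-start (D@1, E@1, F@1, G@1) gives peak 10: s1:10  s2:4  s3:4  s4:3  s5:0.
Shift E→5.
Schedule D@1, E@5, F@1, G@1: s1:5  s2:4  s3:4  s4:3  s5:5 — peak 5.
Total mechanic-shifts = 21 over 5 shifts ⇒ peak ≥ ⌈21/5⌉ = 5, so 5 is optimal.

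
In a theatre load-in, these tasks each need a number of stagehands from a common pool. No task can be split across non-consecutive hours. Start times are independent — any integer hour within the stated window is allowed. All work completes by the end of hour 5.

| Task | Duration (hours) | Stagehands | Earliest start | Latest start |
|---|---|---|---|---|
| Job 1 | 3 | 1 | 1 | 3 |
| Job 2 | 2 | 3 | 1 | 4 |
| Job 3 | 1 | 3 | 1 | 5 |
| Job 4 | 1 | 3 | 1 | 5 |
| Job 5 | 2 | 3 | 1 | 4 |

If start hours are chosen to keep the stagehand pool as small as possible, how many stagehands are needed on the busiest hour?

6

Early-start (Job 1@1, Job 2@1, Job 3@1, Job 4@1, Job 5@1) gives peak 13: h1:13  h2:7  h3:1  h4:0  h5:0.
Shift Job 3→3, Job 4→4, Job 5→4.
Schedule Job 1@1, Job 2@1, Job 3@3, Job 4@4, Job 5@4: h1:4  h2:4  h3:4  h4:6  h5:3 — peak 6.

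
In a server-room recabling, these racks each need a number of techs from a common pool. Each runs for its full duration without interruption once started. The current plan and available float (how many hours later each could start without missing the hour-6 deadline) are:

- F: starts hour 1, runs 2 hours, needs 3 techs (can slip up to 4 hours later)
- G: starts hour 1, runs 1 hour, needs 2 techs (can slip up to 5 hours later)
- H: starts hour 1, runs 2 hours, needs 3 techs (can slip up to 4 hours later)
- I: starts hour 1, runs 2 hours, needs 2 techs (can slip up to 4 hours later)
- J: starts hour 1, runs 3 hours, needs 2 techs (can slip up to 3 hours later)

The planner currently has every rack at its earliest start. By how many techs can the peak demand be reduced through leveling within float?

Early-start peak: h1:12  h2:10  h3:2  h4:0  h5:0  h6:0 ⇒ 12.
Leveled (F@1, G@1, H@3, I@2, J@4): h1:5  h2:5  h3:5  h4:5  h5:2  h6:2 ⇒ 5.
Reduction 12 − 5 = 7.

7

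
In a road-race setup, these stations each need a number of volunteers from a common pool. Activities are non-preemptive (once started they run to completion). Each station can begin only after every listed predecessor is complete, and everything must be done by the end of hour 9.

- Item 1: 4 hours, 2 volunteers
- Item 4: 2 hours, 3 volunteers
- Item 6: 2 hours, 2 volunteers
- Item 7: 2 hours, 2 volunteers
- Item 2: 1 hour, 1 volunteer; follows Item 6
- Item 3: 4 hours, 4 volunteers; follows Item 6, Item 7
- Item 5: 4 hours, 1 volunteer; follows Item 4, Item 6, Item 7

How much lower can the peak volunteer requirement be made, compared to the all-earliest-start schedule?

3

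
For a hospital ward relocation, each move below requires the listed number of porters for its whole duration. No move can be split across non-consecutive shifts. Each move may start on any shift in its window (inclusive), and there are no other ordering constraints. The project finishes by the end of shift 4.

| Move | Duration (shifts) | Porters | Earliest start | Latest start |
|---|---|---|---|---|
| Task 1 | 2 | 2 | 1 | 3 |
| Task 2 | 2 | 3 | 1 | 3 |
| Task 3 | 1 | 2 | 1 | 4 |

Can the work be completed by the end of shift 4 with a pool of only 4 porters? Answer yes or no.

yes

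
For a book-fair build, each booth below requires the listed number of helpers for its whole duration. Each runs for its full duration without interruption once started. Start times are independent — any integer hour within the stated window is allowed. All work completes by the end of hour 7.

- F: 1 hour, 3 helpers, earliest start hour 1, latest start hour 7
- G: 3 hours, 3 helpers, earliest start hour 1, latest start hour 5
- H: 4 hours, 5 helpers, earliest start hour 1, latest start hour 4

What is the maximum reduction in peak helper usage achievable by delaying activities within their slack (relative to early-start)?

5

Early-start peak: h1:11  h2:8  h3:8  h4:5  h5:0  h6:0  h7:0 ⇒ 11.
Leveled (F@1, G@1, H@4): h1:6  h2:3  h3:3  h4:5  h5:5  h6:5  h7:5 ⇒ 6.
Reduction 11 − 6 = 5.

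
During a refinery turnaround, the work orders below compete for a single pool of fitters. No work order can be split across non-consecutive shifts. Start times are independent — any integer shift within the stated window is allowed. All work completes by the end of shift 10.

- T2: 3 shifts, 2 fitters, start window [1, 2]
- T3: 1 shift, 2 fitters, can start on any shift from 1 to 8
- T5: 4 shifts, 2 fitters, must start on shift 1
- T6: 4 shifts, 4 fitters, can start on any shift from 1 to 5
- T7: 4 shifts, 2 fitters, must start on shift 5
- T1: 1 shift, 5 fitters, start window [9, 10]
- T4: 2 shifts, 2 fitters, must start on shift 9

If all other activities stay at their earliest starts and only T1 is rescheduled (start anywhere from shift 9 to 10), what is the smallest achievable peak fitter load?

T1@9: s1:10  s2:8  s3:8  s4:6  s5:2  s6:2  s7:2  s8:2  s9:7  s10:2 → peak 10
T1@10: s1:10  s2:8  s3:8  s4:6  s5:2  s6:2  s7:2  s8:2  s9:2  s10:7 → peak 10
Best is T1@9, peak 10.

10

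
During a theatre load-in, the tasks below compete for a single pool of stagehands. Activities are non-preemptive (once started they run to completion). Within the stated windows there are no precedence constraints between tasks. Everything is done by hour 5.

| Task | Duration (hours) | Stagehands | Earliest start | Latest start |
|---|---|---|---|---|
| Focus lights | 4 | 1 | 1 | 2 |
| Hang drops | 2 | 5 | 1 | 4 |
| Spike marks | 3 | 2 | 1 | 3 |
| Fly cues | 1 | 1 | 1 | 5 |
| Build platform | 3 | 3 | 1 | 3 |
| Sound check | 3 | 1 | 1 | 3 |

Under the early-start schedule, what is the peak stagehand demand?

Early-start schedule: Focus lights@1, Hang drops@1, Spike marks@1, Fly cues@1, Build platform@1, Sound check@1.
Load per hour: hour 1: 13, hour 2: 12, hour 3: 7, hour 4: 1, hour 5: 0.
Peak is 13.

13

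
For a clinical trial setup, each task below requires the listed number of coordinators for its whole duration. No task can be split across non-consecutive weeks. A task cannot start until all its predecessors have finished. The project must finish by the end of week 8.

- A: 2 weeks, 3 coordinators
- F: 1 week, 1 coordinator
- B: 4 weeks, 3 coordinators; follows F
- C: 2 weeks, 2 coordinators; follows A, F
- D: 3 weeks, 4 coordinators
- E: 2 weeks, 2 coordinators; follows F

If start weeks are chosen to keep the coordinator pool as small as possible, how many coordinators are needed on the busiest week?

Early-start (A@1, F@1, B@2, C@3, D@1, E@2) gives peak 12: w1:8  w2:12  w3:11  w4:5  w5:3  w6:0  w7:0  w8:0.
Shift D→6, E→5.
Schedule A@1, F@1, B@2, C@3, D@6, E@5: w1:4  w2:6  w3:5  w4:5  w5:5  w6:6  w7:4  w8:4 — peak 6.

6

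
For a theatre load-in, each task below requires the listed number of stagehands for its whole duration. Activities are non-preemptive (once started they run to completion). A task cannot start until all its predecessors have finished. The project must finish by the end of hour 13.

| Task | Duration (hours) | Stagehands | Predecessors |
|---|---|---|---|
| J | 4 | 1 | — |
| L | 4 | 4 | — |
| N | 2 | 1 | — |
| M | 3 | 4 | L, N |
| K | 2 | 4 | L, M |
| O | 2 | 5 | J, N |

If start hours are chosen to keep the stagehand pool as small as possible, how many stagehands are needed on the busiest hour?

5

Early-start (J@1, L@1, N@1, M@5, K@8, O@5) gives peak 9: h1:6  h2:6  h3:5  h4:5  h5:9  h6:9  h7:4  h8:4  h9:4  h10:0  h11:0  h12:0  h13:0.
Shift N→5, M→7, K→10, O→12.
Schedule J@1, L@1, N@5, M@7, K@10, O@12: h1:5  h2:5  h3:5  h4:5  h5:1  h6:1  h7:4  h8:4  h9:4  h10:4  h11:4  h12:5  h13:5 — peak 5.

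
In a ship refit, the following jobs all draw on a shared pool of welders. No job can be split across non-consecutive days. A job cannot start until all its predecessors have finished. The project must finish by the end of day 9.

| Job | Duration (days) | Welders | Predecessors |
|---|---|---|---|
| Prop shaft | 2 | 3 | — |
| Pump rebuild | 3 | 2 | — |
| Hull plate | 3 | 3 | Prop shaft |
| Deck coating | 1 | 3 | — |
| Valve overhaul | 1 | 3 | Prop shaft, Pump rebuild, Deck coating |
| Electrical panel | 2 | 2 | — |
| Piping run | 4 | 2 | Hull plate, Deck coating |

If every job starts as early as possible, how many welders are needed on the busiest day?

Early-start schedule: Prop shaft@1, Pump rebuild@1, Hull plate@3, Deck coating@1, Valve overhaul@4, Electrical panel@1, Piping run@6.
Load per day: day 1: 10, day 2: 7, day 3: 5, day 4: 6, day 5: 3, day 6: 2, day 7: 2, day 8: 2, day 9: 2.
Peak is 10.

10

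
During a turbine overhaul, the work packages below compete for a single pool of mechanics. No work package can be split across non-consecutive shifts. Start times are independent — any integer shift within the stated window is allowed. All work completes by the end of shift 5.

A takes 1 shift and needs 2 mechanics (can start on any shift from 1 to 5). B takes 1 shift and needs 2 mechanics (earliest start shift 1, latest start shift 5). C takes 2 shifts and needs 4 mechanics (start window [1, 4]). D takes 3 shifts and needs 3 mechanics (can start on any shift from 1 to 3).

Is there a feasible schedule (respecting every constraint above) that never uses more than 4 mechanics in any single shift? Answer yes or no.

Total mechanic-shifts = 21; over 5 shifts the average is 21/5 > 4, so some shift must exceed 4.

no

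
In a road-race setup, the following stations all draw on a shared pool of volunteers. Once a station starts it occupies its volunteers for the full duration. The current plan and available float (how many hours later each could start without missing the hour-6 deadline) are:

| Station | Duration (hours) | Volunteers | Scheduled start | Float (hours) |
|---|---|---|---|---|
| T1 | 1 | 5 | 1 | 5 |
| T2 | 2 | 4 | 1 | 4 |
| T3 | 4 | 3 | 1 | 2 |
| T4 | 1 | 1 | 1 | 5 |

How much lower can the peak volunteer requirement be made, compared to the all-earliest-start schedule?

6

Early-start peak: h1:13  h2:7  h3:3  h4:3  h5:0  h6:0 ⇒ 13.
Leveled (T1@1, T2@2, T3@2, T4@1): h1:6  h2:7  h3:7  h4:3  h5:3  h6:0 ⇒ 7.
Reduction 13 − 7 = 6.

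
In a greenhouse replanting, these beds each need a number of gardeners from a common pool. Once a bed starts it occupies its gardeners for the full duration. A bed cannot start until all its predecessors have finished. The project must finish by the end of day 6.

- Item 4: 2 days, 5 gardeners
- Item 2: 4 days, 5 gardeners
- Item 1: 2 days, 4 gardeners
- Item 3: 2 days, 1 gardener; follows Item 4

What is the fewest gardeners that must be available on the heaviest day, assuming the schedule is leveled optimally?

Early-start (Item 4@1, Item 2@1, Item 1@1, Item 3@3) gives peak 14: d1:14  d2:14  d3:6  d4:6  d5:0  d6:0.
Shift Item 2→3.
Schedule Item 4@1, Item 2@3, Item 1@1, Item 3@3: d1:9  d2:9  d3:6  d4:6  d5:5  d6:5 — peak 9.

9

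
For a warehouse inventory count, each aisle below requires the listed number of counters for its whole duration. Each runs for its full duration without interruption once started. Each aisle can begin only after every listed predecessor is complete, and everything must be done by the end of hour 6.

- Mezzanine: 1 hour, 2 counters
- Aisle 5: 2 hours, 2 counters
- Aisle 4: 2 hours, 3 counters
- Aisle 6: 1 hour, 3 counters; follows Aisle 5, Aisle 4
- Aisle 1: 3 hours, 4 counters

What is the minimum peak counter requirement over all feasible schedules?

Early-start (Mezzanine@1, Aisle 5@1, Aisle 4@1, Aisle 6@3, Aisle 1@1) gives peak 11: h1:11  h2:9  h3:7  h4:0  h5:0  h6:0.
Shift Mezzanine→3, Aisle 1→4.
Schedule Mezzanine@3, Aisle 5@1, Aisle 4@1, Aisle 6@3, Aisle 1@4: h1:5  h2:5  h3:5  h4:4  h5:4  h6:4 — peak 5.
Total counter-hours = 27 over 6 hours ⇒ peak ≥ ⌈27/6⌉ = 5, so 5 is optimal.

5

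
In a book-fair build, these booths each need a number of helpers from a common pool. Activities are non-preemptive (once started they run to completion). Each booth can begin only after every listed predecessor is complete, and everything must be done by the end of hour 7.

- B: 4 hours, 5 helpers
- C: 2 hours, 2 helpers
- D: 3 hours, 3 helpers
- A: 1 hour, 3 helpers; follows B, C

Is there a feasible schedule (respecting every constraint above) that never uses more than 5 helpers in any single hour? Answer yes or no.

no

Total helper-hours = 36; over 7 hours the average is 36/7 > 5, so some hour must exceed 5.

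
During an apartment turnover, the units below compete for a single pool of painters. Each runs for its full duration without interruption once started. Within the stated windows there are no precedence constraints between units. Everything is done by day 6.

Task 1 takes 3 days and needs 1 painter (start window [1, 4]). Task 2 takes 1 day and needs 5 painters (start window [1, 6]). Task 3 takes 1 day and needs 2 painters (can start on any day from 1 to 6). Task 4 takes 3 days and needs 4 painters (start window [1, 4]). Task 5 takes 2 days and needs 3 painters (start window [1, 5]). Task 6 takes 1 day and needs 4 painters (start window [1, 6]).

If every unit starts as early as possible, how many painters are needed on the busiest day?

Early-start schedule: Task 1@1, Task 2@1, Task 3@1, Task 4@1, Task 5@1, Task 6@1.
Load per day: day 1: 19, day 2: 8, day 3: 5, day 4: 0, day 5: 0, day 6: 0.
Peak is 19.

19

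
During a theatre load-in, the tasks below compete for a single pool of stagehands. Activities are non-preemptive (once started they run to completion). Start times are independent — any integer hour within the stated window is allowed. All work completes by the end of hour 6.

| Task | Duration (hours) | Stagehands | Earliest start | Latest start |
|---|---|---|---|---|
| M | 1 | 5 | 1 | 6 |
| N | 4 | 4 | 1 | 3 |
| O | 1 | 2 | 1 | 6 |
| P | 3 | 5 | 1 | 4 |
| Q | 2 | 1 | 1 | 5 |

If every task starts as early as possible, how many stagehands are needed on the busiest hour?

Early-start schedule: M@1, N@1, O@1, P@1, Q@1.
Load per hour: hour 1: 17, hour 2: 10, hour 3: 9, hour 4: 4, hour 5: 0, hour 6: 0.
Peak is 17.

17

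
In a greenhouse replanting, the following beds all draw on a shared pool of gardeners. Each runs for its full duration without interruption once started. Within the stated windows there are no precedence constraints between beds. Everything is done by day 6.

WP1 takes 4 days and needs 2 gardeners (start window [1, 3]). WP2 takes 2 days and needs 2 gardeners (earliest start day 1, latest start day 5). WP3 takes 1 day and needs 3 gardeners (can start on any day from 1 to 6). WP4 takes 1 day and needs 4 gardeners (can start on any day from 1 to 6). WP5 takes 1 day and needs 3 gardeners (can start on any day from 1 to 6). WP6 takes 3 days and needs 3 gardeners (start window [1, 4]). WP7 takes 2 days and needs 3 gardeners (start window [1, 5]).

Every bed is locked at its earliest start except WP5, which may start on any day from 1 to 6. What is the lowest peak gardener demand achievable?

WP5@1: d1:20  d2:10  d3:5  d4:2  d5:0  d6:0 → peak 20
WP5@2: d1:17  d2:13  d3:5  d4:2  d5:0  d6:0 → peak 17
WP5@3: d1:17  d2:10  d3:8  d4:2  d5:0  d6:0 → peak 17
WP5@4: d1:17  d2:10  d3:5  d4:5  d5:0  d6:0 → peak 17
WP5@5: d1:17  d2:10  d3:5  d4:2  d5:3  d6:0 → peak 17
WP5@6: d1:17  d2:10  d3:5  d4:2  d5:0  d6:3 → peak 17
Best is WP5@2, peak 17.

17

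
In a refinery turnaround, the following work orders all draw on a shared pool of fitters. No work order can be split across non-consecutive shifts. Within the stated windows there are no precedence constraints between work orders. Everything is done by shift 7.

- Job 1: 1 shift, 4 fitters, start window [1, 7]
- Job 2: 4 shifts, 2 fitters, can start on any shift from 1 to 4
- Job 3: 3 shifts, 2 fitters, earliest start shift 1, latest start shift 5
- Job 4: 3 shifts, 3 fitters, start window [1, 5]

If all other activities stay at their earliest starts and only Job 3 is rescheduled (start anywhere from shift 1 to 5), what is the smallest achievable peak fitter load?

9

Job 3@1: s1:11  s2:7  s3:7  s4:2  s5:0  s6:0  s7:0 → peak 11
Job 3@2: s1:9  s2:7  s3:7  s4:4  s5:0  s6:0  s7:0 → peak 9
Job 3@3: s1:9  s2:5  s3:7  s4:4  s5:2  s6:0  s7:0 → peak 9
Job 3@4: s1:9  s2:5  s3:5  s4:4  s5:2  s6:2  s7:0 → peak 9
Job 3@5: s1:9  s2:5  s3:5  s4:2  s5:2  s6:2  s7:2 → peak 9
Best is Job 3@2, peak 9.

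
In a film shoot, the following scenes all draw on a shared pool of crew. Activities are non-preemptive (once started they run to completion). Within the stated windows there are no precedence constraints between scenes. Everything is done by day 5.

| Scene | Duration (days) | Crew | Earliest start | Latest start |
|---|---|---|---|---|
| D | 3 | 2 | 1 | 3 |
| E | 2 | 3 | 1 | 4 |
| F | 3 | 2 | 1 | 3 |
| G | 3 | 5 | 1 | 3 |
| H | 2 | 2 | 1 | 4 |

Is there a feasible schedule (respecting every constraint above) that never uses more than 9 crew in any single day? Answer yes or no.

Schedule D@1, E@1, F@1, G@3, H@1: d1:9  d2:9  d3:9  d4:5  d5:5 — peak 9 ≤ 9.

yes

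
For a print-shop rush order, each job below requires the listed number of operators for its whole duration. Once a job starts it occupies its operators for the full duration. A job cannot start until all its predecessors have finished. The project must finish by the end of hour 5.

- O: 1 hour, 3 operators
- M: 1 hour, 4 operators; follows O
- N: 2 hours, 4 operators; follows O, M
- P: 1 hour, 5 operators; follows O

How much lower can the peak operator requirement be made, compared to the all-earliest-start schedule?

Early-start peak: h1:3  h2:9  h3:4  h4:4  h5:0 ⇒ 9.
Leveled (O@1, M@2, N@3, P@5): h1:3  h2:4  h3:4  h4:4  h5:5 ⇒ 5.
Reduction 9 − 5 = 4.

4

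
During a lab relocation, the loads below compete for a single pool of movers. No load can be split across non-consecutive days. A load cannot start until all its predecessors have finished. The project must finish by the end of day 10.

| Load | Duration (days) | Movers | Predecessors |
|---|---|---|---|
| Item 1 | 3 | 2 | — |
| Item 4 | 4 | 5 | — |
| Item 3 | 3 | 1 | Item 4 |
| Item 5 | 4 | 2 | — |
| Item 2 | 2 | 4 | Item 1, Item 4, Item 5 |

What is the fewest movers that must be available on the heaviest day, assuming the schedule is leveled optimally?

5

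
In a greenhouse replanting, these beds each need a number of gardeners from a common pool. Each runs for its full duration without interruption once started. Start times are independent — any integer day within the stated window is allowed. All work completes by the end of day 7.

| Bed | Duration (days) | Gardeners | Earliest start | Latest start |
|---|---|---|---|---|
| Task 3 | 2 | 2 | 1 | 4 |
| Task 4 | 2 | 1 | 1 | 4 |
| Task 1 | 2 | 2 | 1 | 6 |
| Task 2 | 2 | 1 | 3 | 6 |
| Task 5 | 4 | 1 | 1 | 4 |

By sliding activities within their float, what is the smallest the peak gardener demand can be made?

Early-start (Task 3@1, Task 4@1, Task 1@1, Task 2@3, Task 5@1) gives peak 6: d1:6  d2:6  d3:2  d4:2  d5:0  d6:0  d7:0.
Shift Task 1→3, Task 2→5, Task 5→3.
Schedule Task 3@1, Task 4@1, Task 1@3, Task 2@5, Task 5@3: d1:3  d2:3  d3:3  d4:3  d5:2  d6:2  d7:0 — peak 3.
Total gardener-days = 16 over 7 days ⇒ peak ≥ ⌈16/7⌉ = 3, so 3 is optimal.

3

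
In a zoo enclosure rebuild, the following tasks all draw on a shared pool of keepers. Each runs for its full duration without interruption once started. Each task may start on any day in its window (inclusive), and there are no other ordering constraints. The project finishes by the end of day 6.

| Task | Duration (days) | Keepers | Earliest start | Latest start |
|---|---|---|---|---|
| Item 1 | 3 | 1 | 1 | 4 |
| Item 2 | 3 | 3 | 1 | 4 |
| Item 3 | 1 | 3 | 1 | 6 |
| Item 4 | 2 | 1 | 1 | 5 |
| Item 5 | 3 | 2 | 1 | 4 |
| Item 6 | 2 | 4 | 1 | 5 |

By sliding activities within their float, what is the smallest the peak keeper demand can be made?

6

Early-start (Item 1@1, Item 2@1, Item 3@1, Item 4@1, Item 5@1, Item 6@1) gives peak 14: d1:14  d2:11  d3:6  d4:0  d5:0  d6:0.
Shift Item 3→4, Item 5→3, Item 6→5.
Schedule Item 1@1, Item 2@1, Item 3@4, Item 4@1, Item 5@3, Item 6@5: d1:5  d2:5  d3:6  d4:5  d5:6  d6:4 — peak 6.
Total keeper-days = 31 over 6 days ⇒ peak ≥ ⌈31/6⌉ = 6, so 6 is optimal.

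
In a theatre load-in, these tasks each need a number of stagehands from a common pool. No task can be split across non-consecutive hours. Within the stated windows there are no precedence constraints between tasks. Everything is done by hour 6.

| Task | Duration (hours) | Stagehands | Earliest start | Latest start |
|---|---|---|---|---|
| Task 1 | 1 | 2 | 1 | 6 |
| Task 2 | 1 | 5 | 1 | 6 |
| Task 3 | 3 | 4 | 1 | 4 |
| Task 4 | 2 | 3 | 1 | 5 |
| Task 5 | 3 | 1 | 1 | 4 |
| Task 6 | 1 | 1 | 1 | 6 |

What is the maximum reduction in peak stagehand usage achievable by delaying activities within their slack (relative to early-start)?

Early-start peak: h1:16  h2:8  h3:5  h4:0  h5:0  h6:0 ⇒ 16.
Leveled (Task 1@1, Task 2@3, Task 3@4, Task 4@1, Task 5@4, Task 6@2): h1:5  h2:4  h3:5  h4:5  h5:5  h6:5 ⇒ 5.
Reduction 16 − 5 = 11.

11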